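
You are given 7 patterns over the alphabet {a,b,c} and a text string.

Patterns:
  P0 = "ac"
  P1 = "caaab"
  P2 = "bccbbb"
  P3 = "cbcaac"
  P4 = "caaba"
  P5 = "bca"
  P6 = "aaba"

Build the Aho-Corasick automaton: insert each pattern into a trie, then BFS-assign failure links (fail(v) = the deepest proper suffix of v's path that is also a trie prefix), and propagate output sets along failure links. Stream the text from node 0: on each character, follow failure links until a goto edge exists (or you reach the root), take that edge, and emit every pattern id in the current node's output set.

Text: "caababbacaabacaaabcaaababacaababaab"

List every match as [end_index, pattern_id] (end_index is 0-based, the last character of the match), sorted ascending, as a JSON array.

Construct AC machine:
Trie (insert patterns):
  n0 'ε': a→1 b→8 c→3
  n1 'a': a→22 c→2
  n2 'ac': ·  [P0 ends]
  n3 'c': a→4 b→14
  n4 'ca': a→5
  n5 'caa': a→6 b→19
  n6 'caaa': b→7
  n7 'caaab': ·  [P1 ends]
  n8 'b': c→9
  n9 'bc': a→21 c→10
  n10 'bcc': b→11
  n11 'bccb': b→12
  n12 'bccbb': b→13
  n13 'bccbbb': ·  [P2 ends]
  n14 'cb': c→15
  n15 'cbc': a→16
  n16 'cbca': a→17
  n17 'cbcaa': c→18
  n18 'cbcaac': ·  [P3 ends]
  n19 'caab': a→20
  n20 'caaba': ·  [P4 ends]
  n21 'bca': ·  [P5 ends]
  n22 'aa': b→23
  n23 'aab': a→24
  n24 'aaba': ·  [P6 ends]

BFS fail/out derivation:
  n1('a'): parent n0 fail=0; on 'a' 0 → fail=0;  out ∅∪∅=∅
  n3('c'): parent n0 fail=0; on 'c' 0 → fail=0;  out ∅∪∅=∅
  n8('b'): parent n0 fail=0; on 'b' 0 → fail=0;  out ∅∪∅=∅
  n2('ac'): parent n1 fail=0; on 'c' 0 → fail=3;  out {0}∪∅={0}
  n4('ca'): parent n3 fail=0; on 'a' 0 → fail=1;  out ∅∪∅=∅
  n9('bc'): parent n8 fail=0; on 'c' 0 → fail=3;  out ∅∪∅=∅
  n14('cb'): parent n3 fail=0; on 'b' 0 → fail=8;  out ∅∪∅=∅
  n22('aa'): parent n1 fail=0; on 'a' 0 → fail=1;  out ∅∪∅=∅
  n5('caa'): parent n4 fail=1; on 'a' 1 → fail=22;  out ∅∪∅=∅
  n10('bcc'): parent n9 fail=3; on 'c' 3→0 → fail=3;  out ∅∪∅=∅
  n15('cbc'): parent n14 fail=8; on 'c' 8 → fail=9;  out ∅∪∅=∅
  n21('bca'): parent n9 fail=3; on 'a' 3 → fail=4;  out {5}∪∅={5}
  n23('aab'): parent n22 fail=1; on 'b' 1→0 → fail=8;  out ∅∪∅=∅
  n6('caaa'): parent n5 fail=22; on 'a' 22→1 → fail=22;  out ∅∪∅=∅
  n11('bccb'): parent n10 fail=3; on 'b' 3 → fail=14;  out ∅∪∅=∅
  n16('cbca'): parent n15 fail=9; on 'a' 9 → fail=21;  out ∅∪{5}={5}
  n19('caab'): parent n5 fail=22; on 'b' 22 → fail=23;  out ∅∪∅=∅
  n24('aaba'): parent n23 fail=8; on 'a' 8→0 → fail=1;  out {6}∪∅={6}
  n7('caaab'): parent n6 fail=22; on 'b' 22 → fail=23;  out {1}∪∅={1}
  n12('bccbb'): parent n11 fail=14; on 'b' 14→8→0 → fail=8;  out ∅∪∅=∅
  n17('cbcaa'): parent n16 fail=21; on 'a' 21→4 → fail=5;  out ∅∪∅=∅
  n20('caaba'): parent n19 fail=23; on 'a' 23 → fail=24;  out {4}∪{6}={4,6}
  n13('bccbbb'): parent n12 fail=8; on 'b' 8→0 → fail=8;  out {2}∪∅={2}
  n18('cbcaac'): parent n17 fail=5; on 'c' 5→22→1 → fail=2;  out {3}∪{0}={0,3}

Scan:
pos 0 'c': at 3
pos 1 'a': at 4
pos 2 'a': at 5
pos 3 'b': at 19
pos 4 'a': at 20  emit P4@[0:4],P6@[1:4]
pos 5 'b': at 8 (via fail)
pos 6 'b': at 8 (via fail)
pos 7 'a': at 1 (via fail)
pos 8 'c': at 2  emit P0@[7:8]
pos 9 'a': at 4 (via fail)
pos 10 'a': at 5
pos 11 'b': at 19
pos 12 'a': at 20  emit P4@[8:12],P6@[9:12]
pos 13 'c': at 2 (via fail)  emit P0@[12:13]
pos 14 'a': at 4 (via fail)
pos 15 'a': at 5
pos 16 'a': at 6
pos 17 'b': at 7  emit P1@[13:17]
pos 18 'c': at 9 (via fail)
pos 19 'a': at 21  emit P5@[17:19]
pos 20 'a': at 5 (via fail)
pos 21 'a': at 6
pos 22 'b': at 7  emit P1@[18:22]
pos 23 'a': at 24 (via fail)  emit P6@[20:23]
pos 24 'b': at 8 (via fail)
pos 25 'a': at 1 (via fail)
pos 26 'c': at 2  emit P0@[25:26]
pos 27 'a': at 4 (via fail)
pos 28 'a': at 5
pos 29 'b': at 19
pos 30 'a': at 20  emit P4@[26:30],P6@[27:30]
pos 31 'b': at 8 (via fail)
pos 32 'a': at 1 (via fail)
pos 33 'a': at 22
pos 34 'b': at 23

Result: [[4,4],[4,6],[8,0],[12,4],[12,6],[13,0],[17,1],[19,5],[22,1],[23,6],[26,0],[30,4],[30,6]]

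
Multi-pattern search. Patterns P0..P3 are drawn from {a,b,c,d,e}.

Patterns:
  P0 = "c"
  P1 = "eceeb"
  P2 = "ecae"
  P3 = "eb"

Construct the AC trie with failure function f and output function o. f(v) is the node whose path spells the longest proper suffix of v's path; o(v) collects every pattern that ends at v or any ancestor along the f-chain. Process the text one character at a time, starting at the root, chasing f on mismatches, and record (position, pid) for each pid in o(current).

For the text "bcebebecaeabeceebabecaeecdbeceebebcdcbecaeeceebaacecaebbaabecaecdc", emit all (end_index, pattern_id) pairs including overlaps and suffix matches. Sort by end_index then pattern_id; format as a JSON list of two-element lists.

Construct AC machine:
Trie (insert patterns):
  0='ε' goto c→1 e→2
  1='c' goto ·  ←P0
  2='e' goto b→9 c→3
  3='ec' goto a→7 e→4
  4='ece' goto e→5
  5='ecee' goto b→6
  6='eceeb' goto ·  ←P1
  7='eca' goto e→8
  8='ecae' goto ·  ←P2
  9='eb' goto ·  ←P3

Failure links (BFS by depth):
  n1('c'): parent n0 fail=0; on 'c' 0 → fail=0;  out {0}∪∅={0}
  n2('e'): parent n0 fail=0; on 'e' 0 → fail=0;  out ∅∪∅=∅
  n3('ec'): parent n2 fail=0; on 'c' 0 → fail=1;  out ∅∪{0}={0}
  n9('eb'): parent n2 fail=0; on 'b' 0 → fail=0;  out {3}∪∅={3}
  n4('ece'): parent n3 fail=1; on 'e' 1→0 → fail=2;  out ∅∪∅=∅
  n7('eca'): parent n3 fail=1; on 'a' 1→0 → fail=0;  out ∅∪∅=∅
  n5('ecee'): parent n4 fail=2; on 'e' 2→0 → fail=2;  out ∅∪∅=∅
  n8('ecae'): parent n7 fail=0; on 'e' 0 → fail=2;  out {2}∪∅={2}
  n6('eceeb'): parent n5 fail=2; on 'b' 2 → fail=9;  out {1}∪{3}={1,3}

Text stream:
i=0 'b': node 0→0
i=1 'c': node 0→1  ** P0@[1:1]
i=2 'e': node 1→2 ·f
i=3 'b': node 2→9  ** P3@[2:3]
i=4 'e': node 9→2 ·f
i=5 'b': node 2→9  ** P3@[4:5]
i=6 'e': node 9→2 ·f
i=7 'c': node 2→3  ** P0@[7:7]
i=8 'a': node 3→7
i=9 'e': node 7→8  ** P2@[6:9]
i=10 'a': node 8→0 ·f
i=11 'b': node 0→0
i=12 'e': node 0→2
i=13 'c': node 2→3  ** P0@[13:13]
i=14 'e': node 3→4
i=15 'e': node 4→5
i=16 'b': node 5→6  ** P1@[12:16],P3@[15:16]
i=17 'a': node 6→0 ·f
i=18 'b': node 0→0
i=19 'e': node 0→2
i=20 'c': node 2→3  ** P0@[20:20]
i=21 'a': node 3→7
i=22 'e': node 7→8  ** P2@[19:22]
i=23 'e': node 8→2 ·f
i=24 'c': node 2→3  ** P0@[24:24]
i=25 'd': node 3→0 ·f
i=26 'b': node 0→0
i=27 'e': node 0→2
i=28 'c': node 2→3  ** P0@[28:28]
i=29 'e': node 3→4
i=30 'e': node 4→5
i=31 'b': node 5→6  ** P1@[27:31],P3@[30:31]
i=32 'e': node 6→2 ·f
i=33 'b': node 2→9  ** P3@[32:33]
i=34 'c': node 9→1 ·f  ** P0@[34:34]
i=35 'd': node 1→0 ·f
i=36 'c': node 0→1  ** P0@[36:36]
i=37 'b': node 1→0 ·f
i=38 'e': node 0→2
i=39 'c': node 2→3  ** P0@[39:39]
i=40 'a': node 3→7
i=41 'e': node 7→8  ** P2@[38:41]
i=42 'e': node 8→2 ·f
i=43 'c': node 2→3  ** P0@[43:43]
i=44 'e': node 3→4
i=45 'e': node 4→5
i=46 'b': node 5→6  ** P1@[42:46],P3@[45:46]
i=47 'a': node 6→0 ·f
i=48 'a': node 0→0
i=49 'c': node 0→1  ** P0@[49:49]
i=50 'e': node 1→2 ·f
i=51 'c': node 2→3  ** P0@[51:51]
i=52 'a': node 3→7
i=53 'e': node 7→8  ** P2@[50:53]
i=54 'b': node 8→9 ·f  ** P3@[53:54]
i=55 'b': node 9→0 ·f
i=56 'a': node 0→0
i=57 'a': node 0→0
i=58 'b': node 0→0
i=59 'e': node 0→2
i=60 'c': node 2→3  ** P0@[60:60]
i=61 'a': node 3→7
i=62 'e': node 7→8  ** P2@[59:62]
i=63 'c': node 8→3 ·f  ** P0@[63:63]
i=64 'd': node 3→0 ·f
i=65 'c': node 0→1  ** P0@[65:65]

All matches (sorted): [[1,0],[3,3],[5,3],[7,0],[9,2],[13,0],[16,1],[16,3],[20,0],[22,2],[24,0],[28,0],[31,1],[31,3],[33,3],[34,0],[36,0],[39,0],[41,2],[43,0],[46,1],[46,3],[49,0],[51,0],[53,2],[54,3],[60,0],[62,2],[63,0],[65,0]]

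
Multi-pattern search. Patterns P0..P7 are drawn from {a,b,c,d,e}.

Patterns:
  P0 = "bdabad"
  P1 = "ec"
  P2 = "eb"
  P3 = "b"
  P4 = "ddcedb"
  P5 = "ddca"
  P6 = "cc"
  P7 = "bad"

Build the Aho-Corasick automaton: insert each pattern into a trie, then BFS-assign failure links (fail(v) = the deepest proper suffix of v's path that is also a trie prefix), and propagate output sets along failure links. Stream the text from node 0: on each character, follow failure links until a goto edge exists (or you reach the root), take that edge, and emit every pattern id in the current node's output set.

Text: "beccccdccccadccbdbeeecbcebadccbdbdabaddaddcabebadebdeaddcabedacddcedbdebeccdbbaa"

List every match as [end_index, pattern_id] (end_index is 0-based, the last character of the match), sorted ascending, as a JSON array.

Construct AC machine:
Trie nodes:
  n0 'ε': b→1 c→17 d→10 e→7
  n1 'b': a→19 d→2  [P3 ends]
  n2 'bd': a→3
  n3 'bda': b→4
  n4 'bdab': a→5
  n5 'bdaba': d→6
  n6 'bdabad': ·  [P0 ends]
  n7 'e': b→9 c→8
  n8 'ec': ·  [P1 ends]
  n9 'eb': ·  [P2 ends]
  n10 'd': d→11
  n11 'dd': c→12
  n12 'ddc': a→16 e→13
  n13 'ddce': d→14
  n14 'ddced': b→15
  n15 'ddcedb': ·  [P4 ends]
  n16 'ddca': ·  [P5 ends]
  n17 'c': c→18
  n18 'cc': ·  [P6 ends]
  n19 'ba': d→20
  n20 'bad': ·  [P7 ends]

Failure links (BFS by depth):
  fail(1) 'b': from fail(0)=0 chase 'b': 0 ⇒ 0;  out={3}∪out(0)={3}
  fail(7) 'e': from fail(0)=0 chase 'e': 0 ⇒ 0;  out=∅∪out(0)=∅
  fail(10) 'd': from fail(0)=0 chase 'd': 0 ⇒ 0;  out=∅∪out(0)=∅
  fail(17) 'c': from fail(0)=0 chase 'c': 0 ⇒ 0;  out=∅∪out(0)=∅
  fail(2) 'bd': from fail(1)=0 chase 'd': 0 ⇒ 10;  out=∅∪out(10)=∅
  fail(8) 'ec': from fail(7)=0 chase 'c': 0 ⇒ 17;  out={1}∪out(17)={1}
  fail(9) 'eb': from fail(7)=0 chase 'b': 0 ⇒ 1;  out={2}∪out(1)={2,3}
  fail(11) 'dd': from fail(10)=0 chase 'd': 0 ⇒ 10;  out=∅∪out(10)=∅
  fail(18) 'cc': from fail(17)=0 chase 'c': 0 ⇒ 17;  out={6}∪out(17)={6}
  fail(19) 'ba': from fail(1)=0 chase 'a': 0 ⇒ 0;  out=∅∪out(0)=∅
  fail(3) 'bda': from fail(2)=10 chase 'a': 10→0 ⇒ 0;  out=∅∪out(0)=∅
  fail(12) 'ddc': from fail(11)=10 chase 'c': 10→0 ⇒ 17;  out=∅∪out(17)=∅
  fail(20) 'bad': from fail(19)=0 chase 'd': 0 ⇒ 10;  out={7}∪out(10)={7}
  fail(4) 'bdab': from fail(3)=0 chase 'b': 0 ⇒ 1;  out=∅∪out(1)={3}
  fail(13) 'ddce': from fail(12)=17 chase 'e': 17→0 ⇒ 7;  out=∅∪out(7)=∅
  fail(16) 'ddca': from fail(12)=17 chase 'a': 17→0 ⇒ 0;  out={5}∪out(0)={5}
  fail(5) 'bdaba': from fail(4)=1 chase 'a': 1 ⇒ 19;  out=∅∪out(19)=∅
  fail(14) 'ddced': from fail(13)=7 chase 'd': 7→0 ⇒ 10;  out=∅∪out(10)=∅
  fail(6) 'bdabad': from fail(5)=19 chase 'd': 19 ⇒ 20;  out={0}∪out(20)={0,7}
  fail(15) 'ddcedb': from fail(14)=10 chase 'b': 10→0 ⇒ 1;  out={4}∪out(1)={3,4}

Run:
i=0 'b': node 0→1  ** P3@[0:0]
i=1 'e': node 1→7 (via fail)
i=2 'c': node 7→8  ** P1@[1:2]
i=3 'c': node 8→18 (via fail)  ** P6@[2:3]
i=4 'c': node 18→18 (via fail)  ** P6@[3:4]
i=5 'c': node 18→18 (via fail)  ** P6@[4:5]
i=6 'd': node 18→10 (via fail)
i=7 'c': node 10→17 (via fail)
i=8 'c': node 17→18  ** P6@[7:8]
i=9 'c': node 18→18 (via fail)  ** P6@[8:9]
i=10 'c': node 18→18 (via fail)  ** P6@[9:10]
i=11 'a': node 18→0 (via fail)
i=12 'd': node 0→10
i=13 'c': node 10→17 (via fail)
i=14 'c': node 17→18  ** P6@[13:14]
i=15 'b': node 18→1 (via fail)  ** P3@[15:15]
i=16 'd': node 1→2
i=17 'b': node 2→1 (via fail)  ** P3@[17:17]
i=18 'e': node 1→7 (via fail)
i=19 'e': node 7→7 (via fail)
i=20 'e': node 7→7 (via fail)
i=21 'c': node 7→8  ** P1@[20:21]
i=22 'b': node 8→1 (via fail)  ** P3@[22:22]
i=23 'c': node 1→17 (via fail)
i=24 'e': node 17→7 (via fail)
i=25 'b': node 7→9  ** P2@[24:25],P3@[25:25]
i=26 'a': node 9→19 (via fail)
i=27 'd': node 19→20  ** P7@[25:27]
i=28 'c': node 20→17 (via fail)
i=29 'c': node 17→18  ** P6@[28:29]
i=30 'b': node 18→1 (via fail)  ** P3@[30:30]
i=31 'd': node 1→2
i=32 'b': node 2→1 (via fail)  ** P3@[32:32]
i=33 'd': node 1→2
i=34 'a': node 2→3
i=35 'b': node 3→4  ** P3@[35:35]
i=36 'a': node 4→5
i=37 'd': node 5→6  ** P0@[32:37],P7@[35:37]
i=38 'd': node 6→11 (via fail)
i=39 'a': node 11→0 (via fail)
i=40 'd': node 0→10
i=41 'd': node 10→11
i=42 'c': node 11→12
i=43 'a': node 12→16  ** P5@[40:43]
i=44 'b': node 16→1 (via fail)  ** P3@[44:44]
i=45 'e': node 1→7 (via fail)
i=46 'b': node 7→9  ** P2@[45:46],P3@[46:46]
i=47 'a': node 9→19 (via fail)
i=48 'd': node 19→20  ** P7@[46:48]
i=49 'e': node 20→7 (via fail)
i=50 'b': node 7→9  ** P2@[49:50],P3@[50:50]
i=51 'd': node 9→2 (via fail)
i=52 'e': node 2→7 (via fail)
i=53 'a': node 7→0 (via fail)
i=54 'd': node 0→10
i=55 'd': node 10→11
i=56 'c': node 11→12
i=57 'a': node 12→16  ** P5@[54:57]
i=58 'b': node 16→1 (via fail)  ** P3@[58:58]
i=59 'e': node 1→7 (via fail)
i=60 'd': node 7→10 (via fail)
i=61 'a': node 10→0 (via fail)
i=62 'c': node 0→17
i=63 'd': node 17→10 (via fail)
i=64 'd': node 10→11
i=65 'c': node 11→12
i=66 'e': node 12→13
i=67 'd': node 13→14
i=68 'b': node 14→15  ** P3@[68:68],P4@[63:68]
i=69 'd': node 15→2 (via fail)
i=70 'e': node 2→7 (via fail)
i=71 'b': node 7→9  ** P2@[70:71],P3@[71:71]
i=72 'e': node 9→7 (via fail)
i=73 'c': node 7→8  ** P1@[72:73]
i=74 'c': node 8→18 (via fail)  ** P6@[73:74]
i=75 'd': node 18→10 (via fail)
i=76 'b': node 10→1 (via fail)  ** P3@[76:76]
i=77 'b': node 1→1 (via fail)  ** P3@[77:77]
i=78 'a': node 1→19
i=79 'a': node 19→0 (via fail)

All matches (sorted): [[0,3],[2,1],[3,6],[4,6],[5,6],[8,6],[9,6],[10,6],[14,6],[15,3],[17,3],[21,1],[22,3],[25,2],[25,3],[27,7],[29,6],[30,3],[32,3],[35,3],[37,0],[37,7],[43,5],[44,3],[46,2],[46,3],[48,7],[50,2],[50,3],[57,5],[58,3],[68,3],[68,4],[71,2],[71,3],[73,1],[74,6],[76,3],[77,3]]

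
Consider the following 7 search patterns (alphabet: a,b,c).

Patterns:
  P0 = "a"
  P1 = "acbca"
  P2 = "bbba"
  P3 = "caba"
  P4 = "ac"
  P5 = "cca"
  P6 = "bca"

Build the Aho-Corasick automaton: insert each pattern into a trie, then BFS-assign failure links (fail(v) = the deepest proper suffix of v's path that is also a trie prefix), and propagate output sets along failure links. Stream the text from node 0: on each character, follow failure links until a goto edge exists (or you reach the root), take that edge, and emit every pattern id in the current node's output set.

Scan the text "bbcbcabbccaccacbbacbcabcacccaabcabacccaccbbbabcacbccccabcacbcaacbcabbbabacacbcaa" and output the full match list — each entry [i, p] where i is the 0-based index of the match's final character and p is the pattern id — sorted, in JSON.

Build:
Trie (insert patterns):
  n0 'ε': a→1 b→6 c→10
  n1 'a': c→2  ←P0
  n2 'ac': b→3  ←P4
  n3 'acb': c→4
  n4 'acbc': a→5
  n5 'acbca': ·  ←P1
  n6 'b': b→7 c→16
  n7 'bb': b→8
  n8 'bbb': a→9
  n9 'bbba': ·  ←P2
  n10 'c': a→11 c→14
  n11 'ca': b→12
  n12 'cab': a→13
  n13 'caba': ·  ←P3
  n14 'cc': a→15
  n15 'cca': ·  ←P5
  n16 'bc': a→17
  n17 'bca': ·  ←P6

BFS fail/out derivation:
  n1('a'): parent n0 fail=0; on 'a' 0 → fail=0;  out {0}∪∅={0}
  n6('b'): parent n0 fail=0; on 'b' 0 → fail=0;  out ∅∪∅=∅
  n10('c'): parent n0 fail=0; on 'c' 0 → fail=0;  out ∅∪∅=∅
  n2('ac'): parent n1 fail=0; on 'c' 0 → fail=10;  out {4}∪∅={4}
  n7('bb'): parent n6 fail=0; on 'b' 0 → fail=6;  out ∅∪∅=∅
  n11('ca'): parent n10 fail=0; on 'a' 0 → fail=1;  out ∅∪{0}={0}
  n14('cc'): parent n10 fail=0; on 'c' 0 → fail=10;  out ∅∪∅=∅
  n16('bc'): parent n6 fail=0; on 'c' 0 → fail=10;  out ∅∪∅=∅
  n3('acb'): parent n2 fail=10; on 'b' 10→0 → fail=6;  out ∅∪∅=∅
  n8('bbb'): parent n7 fail=6; on 'b' 6 → fail=7;  out ∅∪∅=∅
  n12('cab'): parent n11 fail=1; on 'b' 1→0 → fail=6;  out ∅∪∅=∅
  n15('cca'): parent n14 fail=10; on 'a' 10 → fail=11;  out {5}∪{0}={0,5}
  n17('bca'): parent n16 fail=10; on 'a' 10 → fail=11;  out {6}∪{0}={0,6}
  n4('acbc'): parent n3 fail=6; on 'c' 6 → fail=16;  out ∅∪∅=∅
  n9('bbba'): parent n8 fail=7; on 'a' 7→6→0 → fail=1;  out {2}∪{0}={0,2}
  n13('caba'): parent n12 fail=6; on 'a' 6→0 → fail=1;  out {3}∪{0}={0,3}
  n5('acbca'): parent n4 fail=16; on 'a' 16 → fail=17;  out {1}∪{0,6}={0,1,6}

Scan:
[0] read 'b'  n0⇒n6
[1] read 'b'  n6⇒n7
[2] read 'c'  n7⇒n16 (fail-walked)
[3] read 'b'  n16⇒n6 (fail-walked)
[4] read 'c'  n6⇒n16
[5] read 'a'  n16⇒n17  → match P0@[5:5],P6@[3:5]
[6] read 'b'  n17⇒n12 (fail-walked)
[7] read 'b'  n12⇒n7 (fail-walked)
[8] read 'c'  n7⇒n16 (fail-walked)
[9] read 'c'  n16⇒n14 (fail-walked)
[10] read 'a'  n14⇒n15  → match P0@[10:10],P5@[8:10]
[11] read 'c'  n15⇒n2 (fail-walked)  → match P4@[10:11]
[12] read 'c'  n2⇒n14 (fail-walked)
[13] read 'a'  n14⇒n15  → match P0@[13:13],P5@[11:13]
[14] read 'c'  n15⇒n2 (fail-walked)  → match P4@[13:14]
[15] read 'b'  n2⇒n3
[16] read 'b'  n3⇒n7 (fail-walked)
[17] read 'a'  n7⇒n1 (fail-walked)  → match P0@[17:17]
[18] read 'c'  n1⇒n2  → match P4@[17:18]
[19] read 'b'  n2⇒n3
[20] read 'c'  n3⇒n4
[21] read 'a'  n4⇒n5  → match P0@[21:21],P1@[17:21],P6@[19:21]
[22] read 'b'  n5⇒n12 (fail-walked)
[23] read 'c'  n12⇒n16 (fail-walked)
[24] read 'a'  n16⇒n17  → match P0@[24:24],P6@[22:24]
[25] read 'c'  n17⇒n2 (fail-walked)  → match P4@[24:25]
[26] read 'c'  n2⇒n14 (fail-walked)
[27] read 'c'  n14⇒n14 (fail-walked)
[28] read 'a'  n14⇒n15  → match P0@[28:28],P5@[26:28]
[29] read 'a'  n15⇒n1 (fail-walked)  → match P0@[29:29]
[30] read 'b'  n1⇒n6 (fail-walked)
[31] read 'c'  n6⇒n16
[32] read 'a'  n16⇒n17  → match P0@[32:32],P6@[30:32]
[33] read 'b'  n17⇒n12 (fail-walked)
[34] read 'a'  n12⇒n13  → match P0@[34:34],P3@[31:34]
[35] read 'c'  n13⇒n2 (fail-walked)  → match P4@[34:35]
[36] read 'c'  n2⇒n14 (fail-walked)
[37] read 'c'  n14⇒n14 (fail-walked)
[38] read 'a'  n14⇒n15  → match P0@[38:38],P5@[36:38]
[39] read 'c'  n15⇒n2 (fail-walked)  → match P4@[38:39]
[40] read 'c'  n2⇒n14 (fail-walked)
[41] read 'b'  n14⇒n6 (fail-walked)
[42] read 'b'  n6⇒n7
[43] read 'b'  n7⇒n8
[44] read 'a'  n8⇒n9  → match P0@[44:44],P2@[41:44]
[45] read 'b'  n9⇒n6 (fail-walked)
[46] read 'c'  n6⇒n16
[47] read 'a'  n16⇒n17  → match P0@[47:47],P6@[45:47]
[48] read 'c'  n17⇒n2 (fail-walked)  → match P4@[47:48]
[49] read 'b'  n2⇒n3
[50] read 'c'  n3⇒n4
[51] read 'c'  n4⇒n14 (fail-walked)
[52] read 'c'  n14⇒n14 (fail-walked)
[53] read 'c'  n14⇒n14 (fail-walked)
[54] read 'a'  n14⇒n15  → match P0@[54:54],P5@[52:54]
[55] read 'b'  n15⇒n12 (fail-walked)
[56] read 'c'  n12⇒n16 (fail-walked)
[57] read 'a'  n16⇒n17  → match P0@[57:57],P6@[55:57]
[58] read 'c'  n17⇒n2 (fail-walked)  → match P4@[57:58]
[59] read 'b'  n2⇒n3
[60] read 'c'  n3⇒n4
[61] read 'a'  n4⇒n5  → match P0@[61:61],P1@[57:61],P6@[59:61]
[62] read 'a'  n5⇒n1 (fail-walked)  → match P0@[62:62]
[63] read 'c'  n1⇒n2  → match P4@[62:63]
[64] read 'b'  n2⇒n3
[65] read 'c'  n3⇒n4
[66] read 'a'  n4⇒n5  → match P0@[66:66],P1@[62:66],P6@[64:66]
[67] read 'b'  n5⇒n12 (fail-walked)
[68] read 'b'  n12⇒n7 (fail-walked)
[69] read 'b'  n7⇒n8
[70] read 'a'  n8⇒n9  → match P0@[70:70],P2@[67:70]
[71] read 'b'  n9⇒n6 (fail-walked)
[72] read 'a'  n6⇒n1 (fail-walked)  → match P0@[72:72]
[73] read 'c'  n1⇒n2  → match P4@[72:73]
[74] read 'a'  n2⇒n11 (fail-walked)  → match P0@[74:74]
[75] read 'c'  n11⇒n2 (fail-walked)  → match P4@[74:75]
[76] read 'b'  n2⇒n3
[77] read 'c'  n3⇒n4
[78] read 'a'  n4⇒n5  → match P0@[78:78],P1@[74:78],P6@[76:78]
[79] read 'a'  n5⇒n1 (fail-walked)  → match P0@[79:79]

Matches: [[5,0],[5,6],[10,0],[10,5],[11,4],[13,0],[13,5],[14,4],[17,0],[18,4],[21,0],[21,1],[21,6],[24,0],[24,6],[25,4],[28,0],[28,5],[29,0],[32,0],[32,6],[34,0],[34,3],[35,4],[38,0],[38,5],[39,4],[44,0],[44,2],[47,0],[47,6],[48,4],[54,0],[54,5],[57,0],[57,6],[58,4],[61,0],[61,1],[61,6],[62,0],[63,4],[66,0],[66,1],[66,6],[70,0],[70,2],[72,0],[73,4],[74,0],[75,4],[78,0],[78,1],[78,6],[79,0]]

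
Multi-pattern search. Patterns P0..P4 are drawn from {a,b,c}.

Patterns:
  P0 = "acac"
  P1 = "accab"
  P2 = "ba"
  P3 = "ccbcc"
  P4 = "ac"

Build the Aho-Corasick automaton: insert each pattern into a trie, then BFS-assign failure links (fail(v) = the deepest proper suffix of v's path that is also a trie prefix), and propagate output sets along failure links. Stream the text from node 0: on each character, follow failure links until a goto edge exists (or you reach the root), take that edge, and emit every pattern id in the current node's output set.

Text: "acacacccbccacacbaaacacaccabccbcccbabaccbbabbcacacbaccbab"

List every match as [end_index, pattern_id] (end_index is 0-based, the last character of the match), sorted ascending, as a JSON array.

Construct AC machine:
Trie nodes:
  0='ε' goto a→1 b→8 c→10
  1='a' goto c→2
  2='ac' goto a→3 c→5  ←P4
  3='aca' goto c→4
  4='acac' goto ·  ←P0
  5='acc' goto a→6
  6='acca' goto b→7
  7='accab' goto ·  ←P1
  8='b' goto a→9
  9='ba' goto ·  ←P2
  10='c' goto c→11
  11='cc' goto b→12
  12='ccb' goto c→13
  13='ccbc' goto c→14
  14='ccbcc' goto ·  ←P3

Failure links (BFS by depth):
  n1('a'): parent n0 fail=0; on 'a' 0 → fail=0;  out ∅∪∅=∅
  n8('b'): parent n0 fail=0; on 'b' 0 → fail=0;  out ∅∪∅=∅
  n10('c'): parent n0 fail=0; on 'c' 0 → fail=0;  out ∅∪∅=∅
  n2('ac'): parent n1 fail=0; on 'c' 0 → fail=10;  out {4}∪∅={4}
  n9('ba'): parent n8 fail=0; on 'a' 0 → fail=1;  out {2}∪∅={2}
  n11('cc'): parent n10 fail=0; on 'c' 0 → fail=10;  out ∅∪∅=∅
  n3('aca'): parent n2 fail=10; on 'a' 10→0 → fail=1;  out ∅∪∅=∅
  n5('acc'): parent n2 fail=10; on 'c' 10 → fail=11;  out ∅∪∅=∅
  n12('ccb'): parent n11 fail=10; on 'b' 10→0 → fail=8;  out ∅∪∅=∅
  n4('acac'): parent n3 fail=1; on 'c' 1 → fail=2;  out {0}∪{4}={0,4}
  n6('acca'): parent n5 fail=11; on 'a' 11→10→0 → fail=1;  out ∅∪∅=∅
  n13('ccbc'): parent n12 fail=8; on 'c' 8→0 → fail=10;  out ∅∪∅=∅
  n7('accab'): parent n6 fail=1; on 'b' 1→0 → fail=8;  out {1}∪∅={1}
  n14('ccbcc'): parent n13 fail=10; on 'c' 10 → fail=11;  out {3}∪∅={3}

Scan:
i=0 'a': node 0→1
i=1 'c': node 1→2  ** P4@[0:1]
i=2 'a': node 2→3
i=3 'c': node 3→4  ** P0@[0:3],P4@[2:3]
i=4 'a': node 4→3 (fail-walked)
i=5 'c': node 3→4  ** P0@[2:5],P4@[4:5]
i=6 'c': node 4→5 (fail-walked)
i=7 'c': node 5→11 (fail-walked)
i=8 'b': node 11→12
i=9 'c': node 12→13
i=10 'c': node 13→14  ** P3@[6:10]
i=11 'a': node 14→1 (fail-walked)
i=12 'c': node 1→2  ** P4@[11:12]
i=13 'a': node 2→3
i=14 'c': node 3→4  ** P0@[11:14],P4@[13:14]
i=15 'b': node 4→8 (fail-walked)
i=16 'a': node 8→9  ** P2@[15:16]
i=17 'a': node 9→1 (fail-walked)
i=18 'a': node 1→1 (fail-walked)
i=19 'c': node 1→2  ** P4@[18:19]
i=20 'a': node 2→3
i=21 'c': node 3→4  ** P0@[18:21],P4@[20:21]
i=22 'a': node 4→3 (fail-walked)
i=23 'c': node 3→4  ** P0@[20:23],P4@[22:23]
i=24 'c': node 4→5 (fail-walked)
i=25 'a': node 5→6
i=26 'b': node 6→7  ** P1@[22:26]
i=27 'c': node 7→10 (fail-walked)
i=28 'c': node 10→11
i=29 'b': node 11→12
i=30 'c': node 12→13
i=31 'c': node 13→14  ** P3@[27:31]
i=32 'c': node 14→11 (fail-walked)
i=33 'b': node 11→12
i=34 'a': node 12→9 (fail-walked)  ** P2@[33:34]
i=35 'b': node 9→8 (fail-walked)
i=36 'a': node 8→9  ** P2@[35:36]
i=37 'c': node 9→2 (fail-walked)  ** P4@[36:37]
i=38 'c': node 2→5
i=39 'b': node 5→12 (fail-walked)
i=40 'b': node 12→8 (fail-walked)
i=41 'a': node 8→9  ** P2@[40:41]
i=42 'b': node 9→8 (fail-walked)
i=43 'b': node 8→8 (fail-walked)
i=44 'c': node 8→10 (fail-walked)
i=45 'a': node 10→1 (fail-walked)
i=46 'c': node 1→2  ** P4@[45:46]
i=47 'a': node 2→3
i=48 'c': node 3→4  ** P0@[45:48],P4@[47:48]
i=49 'b': node 4→8 (fail-walked)
i=50 'a': node 8→9  ** P2@[49:50]
i=51 'c': node 9→2 (fail-walked)  ** P4@[50:51]
i=52 'c': node 2→5
i=53 'b': node 5→12 (fail-walked)
i=54 'a': node 12→9 (fail-walked)  ** P2@[53:54]
i=55 'b': node 9→8 (fail-walked)

Matches: [[1,4],[3,0],[3,4],[5,0],[5,4],[10,3],[12,4],[14,0],[14,4],[16,2],[19,4],[21,0],[21,4],[23,0],[23,4],[26,1],[31,3],[34,2],[36,2],[37,4],[41,2],[46,4],[48,0],[48,4],[50,2],[51,4],[54,2]]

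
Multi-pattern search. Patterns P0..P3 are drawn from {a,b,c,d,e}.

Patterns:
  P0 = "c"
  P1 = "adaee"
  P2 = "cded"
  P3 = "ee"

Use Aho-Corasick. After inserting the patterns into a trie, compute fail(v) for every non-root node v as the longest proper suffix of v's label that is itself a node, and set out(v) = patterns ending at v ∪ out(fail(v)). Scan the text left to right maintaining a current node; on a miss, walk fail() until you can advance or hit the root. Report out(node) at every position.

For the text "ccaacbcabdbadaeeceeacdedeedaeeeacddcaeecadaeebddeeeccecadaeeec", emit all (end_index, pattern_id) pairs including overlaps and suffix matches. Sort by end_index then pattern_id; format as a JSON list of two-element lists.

Build automaton:
Trie nodes:
  0='ε' goto a→2 c→1 e→10
  1='c' goto d→7  [P0 ends]
  2='a' goto d→3
  3='ad' goto a→4
  4='ada' goto e→5
  5='adae' goto e→6
  6='adaee' goto ·  [P1 ends]
  7='cd' goto e→8
  8='cde' goto d→9
  9='cded' goto ·  [P2 ends]
  10='e' goto e→11
  11='ee' goto ·  [P3 ends]

Failure links (BFS by depth):
  n1('c'): parent n0 fail=0; on 'c' 0 → fail=0;  out {0}∪∅={0}
  n2('a'): parent n0 fail=0; on 'a' 0 → fail=0;  out ∅∪∅=∅
  n10('e'): parent n0 fail=0; on 'e' 0 → fail=0;  out ∅∪∅=∅
  n3('ad'): parent n2 fail=0; on 'd' 0 → fail=0;  out ∅∪∅=∅
  n7('cd'): parent n1 fail=0; on 'd' 0 → fail=0;  out ∅∪∅=∅
  n11('ee'): parent n10 fail=0; on 'e' 0 → fail=10;  out {3}∪∅={3}
  n4('ada'): parent n3 fail=0; on 'a' 0 → fail=2;  out ∅∪∅=∅
  n8('cde'): parent n7 fail=0; on 'e' 0 → fail=10;  out ∅∪∅=∅
  n5('adae'): parent n4 fail=2; on 'e' 2→0 → fail=10;  out ∅∪∅=∅
  n9('cded'): parent n8 fail=10; on 'd' 10→0 → fail=0;  out {2}∪∅={2}
  n6('adaee'): parent n5 fail=10; on 'e' 10 → fail=11;  out {1}∪{3}={1,3}

Scan:
[0] read 'c'  n0⇒n1  ** P0@[0:0]
[1] read 'c'  n1⇒n1 (fail-walked)  ** P0@[1:1]
[2] read 'a'  n1⇒n2 (fail-walked)
[3] read 'a'  n2⇒n2 (fail-walked)
[4] read 'c'  n2⇒n1 (fail-walked)  ** P0@[4:4]
[5] read 'b'  n1⇒n0 (fail-walked)
[6] read 'c'  n0⇒n1  ** P0@[6:6]
[7] read 'a'  n1⇒n2 (fail-walked)
[8] read 'b'  n2⇒n0 (fail-walked)
[9] read 'd'  n0⇒n0
[10] read 'b'  n0⇒n0
[11] read 'a'  n0⇒n2
[12] read 'd'  n2⇒n3
[13] read 'a'  n3⇒n4
[14] read 'e'  n4⇒n5
[15] read 'e'  n5⇒n6  ** P1@[11:15],P3@[14:15]
[16] read 'c'  n6⇒n1 (fail-walked)  ** P0@[16:16]
[17] read 'e'  n1⇒n10 (fail-walked)
[18] read 'e'  n10⇒n11  ** P3@[17:18]
[19] read 'a'  n11⇒n2 (fail-walked)
[20] read 'c'  n2⇒n1 (fail-walked)  ** P0@[20:20]
[21] read 'd'  n1⇒n7
[22] read 'e'  n7⇒n8
[23] read 'd'  n8⇒n9  ** P2@[20:23]
[24] read 'e'  n9⇒n10 (fail-walked)
[25] read 'e'  n10⇒n11  ** P3@[24:25]
[26] read 'd'  n11⇒n0 (fail-walked)
[27] read 'a'  n0⇒n2
[28] read 'e'  n2⇒n10 (fail-walked)
[29] read 'e'  n10⇒n11  ** P3@[28:29]
[30] read 'e'  n11⇒n11 (fail-walked)  ** P3@[29:30]
[31] read 'a'  n11⇒n2 (fail-walked)
[32] read 'c'  n2⇒n1 (fail-walked)  ** P0@[32:32]
[33] read 'd'  n1⇒n7
[34] read 'd'  n7⇒n0 (fail-walked)
[35] read 'c'  n0⇒n1  ** P0@[35:35]
[36] read 'a'  n1⇒n2 (fail-walked)
[37] read 'e'  n2⇒n10 (fail-walked)
[38] read 'e'  n10⇒n11  ** P3@[37:38]
[39] read 'c'  n11⇒n1 (fail-walked)  ** P0@[39:39]
[40] read 'a'  n1⇒n2 (fail-walked)
[41] read 'd'  n2⇒n3
[42] read 'a'  n3⇒n4
[43] read 'e'  n4⇒n5
[44] read 'e'  n5⇒n6  ** P1@[40:44],P3@[43:44]
[45] read 'b'  n6⇒n0 (fail-walked)
[46] read 'd'  n0⇒n0
[47] read 'd'  n0⇒n0
[48] read 'e'  n0⇒n10
[49] read 'e'  n10⇒n11  ** P3@[48:49]
[50] read 'e'  n11⇒n11 (fail-walked)  ** P3@[49:50]
[51] read 'c'  n11⇒n1 (fail-walked)  ** P0@[51:51]
[52] read 'c'  n1⇒n1 (fail-walked)  ** P0@[52:52]
[53] read 'e'  n1⇒n10 (fail-walked)
[54] read 'c'  n10⇒n1 (fail-walked)  ** P0@[54:54]
[55] read 'a'  n1⇒n2 (fail-walked)
[56] read 'd'  n2⇒n3
[57] read 'a'  n3⇒n4
[58] read 'e'  n4⇒n5
[59] read 'e'  n5⇒n6  ** P1@[55:59],P3@[58:59]
[60] read 'e'  n6⇒n11 (fail-walked)  ** P3@[59:60]
[61] read 'c'  n11⇒n1 (fail-walked)  ** P0@[61:61]

Matches: [[0,0],[1,0],[4,0],[6,0],[15,1],[15,3],[16,0],[18,3],[20,0],[23,2],[25,3],[29,3],[30,3],[32,0],[35,0],[38,3],[39,0],[44,1],[44,3],[49,3],[50,3],[51,0],[52,0],[54,0],[59,1],[59,3],[60,3],[61,0]]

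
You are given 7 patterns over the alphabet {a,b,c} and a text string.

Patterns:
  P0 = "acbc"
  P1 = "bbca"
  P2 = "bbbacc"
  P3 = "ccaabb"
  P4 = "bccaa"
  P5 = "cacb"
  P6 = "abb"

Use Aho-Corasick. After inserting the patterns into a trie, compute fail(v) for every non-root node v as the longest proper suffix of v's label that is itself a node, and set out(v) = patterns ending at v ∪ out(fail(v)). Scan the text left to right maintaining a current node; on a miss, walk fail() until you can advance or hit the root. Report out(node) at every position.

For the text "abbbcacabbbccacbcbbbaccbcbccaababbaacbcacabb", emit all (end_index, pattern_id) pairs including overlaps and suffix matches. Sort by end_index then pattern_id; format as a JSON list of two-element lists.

Construct AC machine:
Trie (insert patterns):
  n0 'ε': a→1 b→5 c→13
  n1 'a': b→26 c→2
  n2 'ac': b→3
  n3 'acb': c→4
  n4 'acbc': ·  ←P0
  n5 'b': b→6 c→19
  n6 'bb': b→9 c→7
  n7 'bbc': a→8
  n8 'bbca': ·  ←P1
  n9 'bbb': a→10
  n10 'bbba': c→11
  n11 'bbbac': c→12
  n12 'bbbacc': ·  ←P2
  n13 'c': a→23 c→14
  n14 'cc': a→15
  n15 'cca': a→16
  n16 'ccaa': b→17
  n17 'ccaab': b→18
  n18 'ccaabb': ·  ←P3
  n19 'bc': c→20
  n20 'bcc': a→21
  n21 'bcca': a→22
  n22 'bccaa': ·  ←P4
  n23 'ca': c→24
  n24 'cac': b→25
  n25 'cacb': ·  ←P5
  n26 'ab': b→27
  n27 'abb': ·  ←P6

BFS fail/out derivation:
  fail(1) 'a': from fail(0)=0 chase 'a': 0 ⇒ 0;  out=∅∪out(0)=∅
  fail(5) 'b': from fail(0)=0 chase 'b': 0 ⇒ 0;  out=∅∪out(0)=∅
  fail(13) 'c': from fail(0)=0 chase 'c': 0 ⇒ 0;  out=∅∪out(0)=∅
  fail(2) 'ac': from fail(1)=0 chase 'c': 0 ⇒ 13;  out=∅∪out(13)=∅
  fail(6) 'bb': from fail(5)=0 chase 'b': 0 ⇒ 5;  out=∅∪out(5)=∅
  fail(14) 'cc': from fail(13)=0 chase 'c': 0 ⇒ 13;  out=∅∪out(13)=∅
  fail(19) 'bc': from fail(5)=0 chase 'c': 0 ⇒ 13;  out=∅∪out(13)=∅
  fail(23) 'ca': from fail(13)=0 chase 'a': 0 ⇒ 1;  out=∅∪out(1)=∅
  fail(26) 'ab': from fail(1)=0 chase 'b': 0 ⇒ 5;  out=∅∪out(5)=∅
  fail(3) 'acb': from fail(2)=13 chase 'b': 13→0 ⇒ 5;  out=∅∪out(5)=∅
  fail(7) 'bbc': from fail(6)=5 chase 'c': 5 ⇒ 19;  out=∅∪out(19)=∅
  fail(9) 'bbb': from fail(6)=5 chase 'b': 5 ⇒ 6;  out=∅∪out(6)=∅
  fail(15) 'cca': from fail(14)=13 chase 'a': 13 ⇒ 23;  out=∅∪out(23)=∅
  fail(20) 'bcc': from fail(19)=13 chase 'c': 13 ⇒ 14;  out=∅∪out(14)=∅
  fail(24) 'cac': from fail(23)=1 chase 'c': 1 ⇒ 2;  out=∅∪out(2)=∅
  fail(27) 'abb': from fail(26)=5 chase 'b': 5 ⇒ 6;  out={6}∪out(6)={6}
  fail(4) 'acbc': from fail(3)=5 chase 'c': 5 ⇒ 19;  out={0}∪out(19)={0}
  fail(8) 'bbca': from fail(7)=19 chase 'a': 19→13 ⇒ 23;  out={1}∪out(23)={1}
  fail(10) 'bbba': from fail(9)=6 chase 'a': 6→5→0 ⇒ 1;  out=∅∪out(1)=∅
  fail(16) 'ccaa': from fail(15)=23 chase 'a': 23→1→0 ⇒ 1;  out=∅∪out(1)=∅
  fail(21) 'bcca': from fail(20)=14 chase 'a': 14 ⇒ 15;  out=∅∪out(15)=∅
  fail(25) 'cacb': from fail(24)=2 chase 'b': 2 ⇒ 3;  out={5}∪out(3)={5}
  fail(11) 'bbbac': from fail(10)=1 chase 'c': 1 ⇒ 2;  out=∅∪out(2)=∅
  fail(17) 'ccaab': from fail(16)=1 chase 'b': 1 ⇒ 26;  out=∅∪out(26)=∅
  fail(22) 'bccaa': from fail(21)=15 chase 'a': 15 ⇒ 16;  out={4}∪out(16)={4}
  fail(12) 'bbbacc': from fail(11)=2 chase 'c': 2→13 ⇒ 14;  out={2}∪out(14)={2}
  fail(18) 'ccaabb': from fail(17)=26 chase 'b': 26 ⇒ 27;  out={3}∪out(27)={3,6}

Text stream:
[0] read 'a'  n0⇒n1
[1] read 'b'  n1⇒n26
[2] read 'b'  n26⇒n27  → match P6@[0:2]
[3] read 'b'  n27⇒n9 (fail-walked)
[4] read 'c'  n9⇒n7 (fail-walked)
[5] read 'a'  n7⇒n8  → match P1@[2:5]
[6] read 'c'  n8⇒n24 (fail-walked)
[7] read 'a'  n24⇒n23 (fail-walked)
[8] read 'b'  n23⇒n26 (fail-walked)
[9] read 'b'  n26⇒n27  → match P6@[7:9]
[10] read 'b'  n27⇒n9 (fail-walked)
[11] read 'c'  n9⇒n7 (fail-walked)
[12] read 'c'  n7⇒n20 (fail-walked)
[13] read 'a'  n20⇒n21
[14] read 'c'  n21⇒n24 (fail-walked)
[15] read 'b'  n24⇒n25  → match P5@[12:15]
[16] read 'c'  n25⇒n4 (fail-walked)  → match P0@[13:16]
[17] read 'b'  n4⇒n5 (fail-walked)
[18] read 'b'  n5⇒n6
[19] read 'b'  n6⇒n9
[20] read 'a'  n9⇒n10
[21] read 'c'  n10⇒n11
[22] read 'c'  n11⇒n12  → match P2@[17:22]
[23] read 'b'  n12⇒n5 (fail-walked)
[24] read 'c'  n5⇒n19
[25] read 'b'  n19⇒n5 (fail-walked)
[26] read 'c'  n5⇒n19
[27] read 'c'  n19⇒n20
[28] read 'a'  n20⇒n21
[29] read 'a'  n21⇒n22  → match P4@[25:29]
[30] read 'b'  n22⇒n17 (fail-walked)
[31] read 'a'  n17⇒n1 (fail-walked)
[32] read 'b'  n1⇒n26
[33] read 'b'  n26⇒n27  → match P6@[31:33]
[34] read 'a'  n27⇒n1 (fail-walked)
[35] read 'a'  n1⇒n1 (fail-walked)
[36] read 'c'  n1⇒n2
[37] read 'b'  n2⇒n3
[38] read 'c'  n3⇒n4  → match P0@[35:38]
[39] read 'a'  n4⇒n23 (fail-walked)
[40] read 'c'  n23⇒n24
[41] read 'a'  n24⇒n23 (fail-walked)
[42] read 'b'  n23⇒n26 (fail-walked)
[43] read 'b'  n26⇒n27  → match P6@[41:43]

Matches: [[2,6],[5,1],[9,6],[15,5],[16,0],[22,2],[29,4],[33,6],[38,0],[43,6]]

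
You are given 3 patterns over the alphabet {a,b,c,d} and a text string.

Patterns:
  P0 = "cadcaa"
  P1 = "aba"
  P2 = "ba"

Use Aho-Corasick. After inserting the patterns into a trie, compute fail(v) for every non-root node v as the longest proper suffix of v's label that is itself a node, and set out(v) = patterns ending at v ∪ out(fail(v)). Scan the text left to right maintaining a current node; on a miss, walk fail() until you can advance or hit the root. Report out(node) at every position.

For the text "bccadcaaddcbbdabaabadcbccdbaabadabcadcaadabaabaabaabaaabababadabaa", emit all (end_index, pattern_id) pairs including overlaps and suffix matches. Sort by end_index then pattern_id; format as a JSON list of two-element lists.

Build:
Trie (insert patterns):
  n0 'ε': a→7 b→10 c→1
  n1 'c': a→2
  n2 'ca': d→3
  n3 'cad': c→4
  n4 'cadc': a→5
  n5 'cadca': a→6
  n6 'cadcaa': ·  [P0 ends]
  n7 'a': b→8
  n8 'ab': a→9
  n9 'aba': ·  [P1 ends]
  n10 'b': a→11
  n11 'ba': ·  [P2 ends]

Failure links (BFS by depth):
  fail(1) 'c': from fail(0)=0 chase 'c': 0 ⇒ 0;  out=∅∪out(0)=∅
  fail(7) 'a': from fail(0)=0 chase 'a': 0 ⇒ 0;  out=∅∪out(0)=∅
  fail(10) 'b': from fail(0)=0 chase 'b': 0 ⇒ 0;  out=∅∪out(0)=∅
  fail(2) 'ca': from fail(1)=0 chase 'a': 0 ⇒ 7;  out=∅∪out(7)=∅
  fail(8) 'ab': from fail(7)=0 chase 'b': 0 ⇒ 10;  out=∅∪out(10)=∅
  fail(11) 'ba': from fail(10)=0 chase 'a': 0 ⇒ 7;  out={2}∪out(7)={2}
  fail(3) 'cad': from fail(2)=7 chase 'd': 7→0 ⇒ 0;  out=∅∪out(0)=∅
  fail(9) 'aba': from fail(8)=10 chase 'a': 10 ⇒ 11;  out={1}∪out(11)={1,2}
  fail(4) 'cadc': from fail(3)=0 chase 'c': 0 ⇒ 1;  out=∅∪out(1)=∅
  fail(5) 'cadca': from fail(4)=1 chase 'a': 1 ⇒ 2;  out=∅∪out(2)=∅
  fail(6) 'cadcaa': from fail(5)=2 chase 'a': 2→7→0 ⇒ 7;  out={0}∪out(7)={0}

Run:
[0] read 'b'  n0⇒n10
[1] read 'c'  n10⇒n1 (fail-walked)
[2] read 'c'  n1⇒n1 (fail-walked)
[3] read 'a'  n1⇒n2
[4] read 'd'  n2⇒n3
[5] read 'c'  n3⇒n4
[6] read 'a'  n4⇒n5
[7] read 'a'  n5⇒n6  emit P0@[2:7]
[8] read 'd'  n6⇒n0 (fail-walked)
[9] read 'd'  n0⇒n0
[10] read 'c'  n0⇒n1
[11] read 'b'  n1⇒n10 (fail-walked)
[12] read 'b'  n10⇒n10 (fail-walked)
[13] read 'd'  n10⇒n0 (fail-walked)
[14] read 'a'  n0⇒n7
[15] read 'b'  n7⇒n8
[16] read 'a'  n8⇒n9  emit P1@[14:16],P2@[15:16]
[17] read 'a'  n9⇒n7 (fail-walked)
[18] read 'b'  n7⇒n8
[19] read 'a'  n8⇒n9  emit P1@[17:19],P2@[18:19]
[20] read 'd'  n9⇒n0 (fail-walked)
[21] read 'c'  n0⇒n1
[22] read 'b'  n1⇒n10 (fail-walked)
[23] read 'c'  n10⇒n1 (fail-walked)
[24] read 'c'  n1⇒n1 (fail-walked)
[25] read 'd'  n1⇒n0 (fail-walked)
[26] read 'b'  n0⇒n10
[27] read 'a'  n10⇒n11  emit P2@[26:27]
[28] read 'a'  n11⇒n7 (fail-walked)
[29] read 'b'  n7⇒n8
[30] read 'a'  n8⇒n9  emit P1@[28:30],P2@[29:30]
[31] read 'd'  n9⇒n0 (fail-walked)
[32] read 'a'  n0⇒n7
[33] read 'b'  n7⇒n8
[34] read 'c'  n8⇒n1 (fail-walked)
[35] read 'a'  n1⇒n2
[36] read 'd'  n2⇒n3
[37] read 'c'  n3⇒n4
[38] read 'a'  n4⇒n5
[39] read 'a'  n5⇒n6  emit P0@[34:39]
[40] read 'd'  n6⇒n0 (fail-walked)
[41] read 'a'  n0⇒n7
[42] read 'b'  n7⇒n8
[43] read 'a'  n8⇒n9  emit P1@[41:43],P2@[42:43]
[44] read 'a'  n9⇒n7 (fail-walked)
[45] read 'b'  n7⇒n8
[46] read 'a'  n8⇒n9  emit P1@[44:46],P2@[45:46]
[47] read 'a'  n9⇒n7 (fail-walked)
[48] read 'b'  n7⇒n8
[49] read 'a'  n8⇒n9  emit P1@[47:49],P2@[48:49]
[50] read 'a'  n9⇒n7 (fail-walked)
[51] read 'b'  n7⇒n8
[52] read 'a'  n8⇒n9  emit P1@[50:52],P2@[51:52]
[53] read 'a'  n9⇒n7 (fail-walked)
[54] read 'a'  n7⇒n7 (fail-walked)
[55] read 'b'  n7⇒n8
[56] read 'a'  n8⇒n9  emit P1@[54:56],P2@[55:56]
[57] read 'b'  n9⇒n8 (fail-walked)
[58] read 'a'  n8⇒n9  emit P1@[56:58],P2@[57:58]
[59] read 'b'  n9⇒n8 (fail-walked)
[60] read 'a'  n8⇒n9  emit P1@[58:60],P2@[59:60]
[61] read 'd'  n9⇒n0 (fail-walked)
[62] read 'a'  n0⇒n7
[63] read 'b'  n7⇒n8
[64] read 'a'  n8⇒n9  emit P1@[62:64],P2@[63:64]
[65] read 'a'  n9⇒n7 (fail-walked)

Matches: [[7,0],[16,1],[16,2],[19,1],[19,2],[27,2],[30,1],[30,2],[39,0],[43,1],[43,2],[46,1],[46,2],[49,1],[49,2],[52,1],[52,2],[56,1],[56,2],[58,1],[58,2],[60,1],[60,2],[64,1],[64,2]]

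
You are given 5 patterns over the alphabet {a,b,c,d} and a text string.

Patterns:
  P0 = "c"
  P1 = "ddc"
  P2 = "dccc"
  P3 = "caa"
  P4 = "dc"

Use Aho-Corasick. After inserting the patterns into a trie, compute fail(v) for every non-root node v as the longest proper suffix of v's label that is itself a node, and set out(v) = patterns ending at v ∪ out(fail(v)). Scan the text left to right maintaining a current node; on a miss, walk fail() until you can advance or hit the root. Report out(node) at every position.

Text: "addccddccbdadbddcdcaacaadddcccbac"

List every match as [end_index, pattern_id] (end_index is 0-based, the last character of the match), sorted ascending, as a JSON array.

Build:
Trie (insert patterns):
  n0 'ε': c→1 d→2
  n1 'c': a→8  ←P0
  n2 'd': c→5 d→3
  n3 'dd': c→4
  n4 'ddc': ·  ←P1
  n5 'dc': c→6  ←P4
  n6 'dcc': c→7
  n7 'dccc': ·  ←P2
  n8 'ca': a→9
  n9 'caa': ·  ←P3

Failure links (BFS by depth):
  n1('c'): parent n0 fail=0; on 'c' 0 → fail=0;  out {0}∪∅={0}
  n2('d'): parent n0 fail=0; on 'd' 0 → fail=0;  out ∅∪∅=∅
  n3('dd'): parent n2 fail=0; on 'd' 0 → fail=2;  out ∅∪∅=∅
  n5('dc'): parent n2 fail=0; on 'c' 0 → fail=1;  out {4}∪{0}={0,4}
  n8('ca'): parent n1 fail=0; on 'a' 0 → fail=0;  out ∅∪∅=∅
  n4('ddc'): parent n3 fail=2; on 'c' 2 → fail=5;  out {1}∪{0,4}={0,1,4}
  n6('dcc'): parent n5 fail=1; on 'c' 1→0 → fail=1;  out ∅∪{0}={0}
  n9('caa'): parent n8 fail=0; on 'a' 0 → fail=0;  out {3}∪∅={3}
  n7('dccc'): parent n6 fail=1; on 'c' 1→0 → fail=1;  out {2}∪{0}={0,2}

Run:
pos 0 'a': at 0
pos 1 'd': at 2
pos 2 'd': at 3
pos 3 'c': at 4  emit P0@[3:3],P1@[1:3],P4@[2:3]
pos 4 'c': at 6 (fail-walked)  emit P0@[4:4]
pos 5 'd': at 2 (fail-walked)
pos 6 'd': at 3
pos 7 'c': at 4  emit P0@[7:7],P1@[5:7],P4@[6:7]
pos 8 'c': at 6 (fail-walked)  emit P0@[8:8]
pos 9 'b': at 0 (fail-walked)
pos 10 'd': at 2
pos 11 'a': at 0 (fail-walked)
pos 12 'd': at 2
pos 13 'b': at 0 (fail-walked)
pos 14 'd': at 2
pos 15 'd': at 3
pos 16 'c': at 4  emit P0@[16:16],P1@[14:16],P4@[15:16]
pos 17 'd': at 2 (fail-walked)
pos 18 'c': at 5  emit P0@[18:18],P4@[17:18]
pos 19 'a': at 8 (fail-walked)
pos 20 'a': at 9  emit P3@[18:20]
pos 21 'c': at 1 (fail-walked)  emit P0@[21:21]
pos 22 'a': at 8
pos 23 'a': at 9  emit P3@[21:23]
pos 24 'd': at 2 (fail-walked)
pos 25 'd': at 3
pos 26 'd': at 3 (fail-walked)
pos 27 'c': at 4  emit P0@[27:27],P1@[25:27],P4@[26:27]
pos 28 'c': at 6 (fail-walked)  emit P0@[28:28]
pos 29 'c': at 7  emit P0@[29:29],P2@[26:29]
pos 30 'b': at 0 (fail-walked)
pos 31 'a': at 0
pos 32 'c': at 1  emit P0@[32:32]

All matches (sorted): [[3,0],[3,1],[3,4],[4,0],[7,0],[7,1],[7,4],[8,0],[16,0],[16,1],[16,4],[18,0],[18,4],[20,3],[21,0],[23,3],[27,0],[27,1],[27,4],[28,0],[29,0],[29,2],[32,0]]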